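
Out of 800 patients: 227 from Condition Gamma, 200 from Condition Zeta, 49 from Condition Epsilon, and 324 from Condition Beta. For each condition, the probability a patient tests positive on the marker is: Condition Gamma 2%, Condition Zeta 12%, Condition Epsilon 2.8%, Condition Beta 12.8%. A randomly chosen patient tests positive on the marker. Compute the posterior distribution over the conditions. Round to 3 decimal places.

Condition Gamma 0.064, Condition Zeta 0.336, Condition Epsilon 0.019, Condition Beta 0.581

Prior × likelihood for each hypothesis:
  Condition Gamma: 0.28375 × 0.02 = 0.005675
  Condition Zeta: 0.25 × 0.12 = 0.03
  Condition Epsilon: 0.06125 × 0.028 = 0.001715
  Condition Beta: 0.405 × 0.128 = 0.05184
Sum = 0.08923.
P(Condition Gamma | marker-positive) = 0.005675/0.08923 ≈ 0.064
P(Condition Zeta | marker-positive) = 0.03/0.08923 ≈ 0.336
P(Condition Epsilon | marker-positive) = 0.001715/0.08923 ≈ 0.019
P(Condition Beta | marker-positive) = 0.05184/0.08923 ≈ 0.581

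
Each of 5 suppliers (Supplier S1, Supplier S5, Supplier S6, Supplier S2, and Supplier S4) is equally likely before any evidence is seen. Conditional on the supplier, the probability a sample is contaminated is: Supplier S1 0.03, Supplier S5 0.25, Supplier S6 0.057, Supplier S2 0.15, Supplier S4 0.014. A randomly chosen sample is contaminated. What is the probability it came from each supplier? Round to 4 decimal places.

Supplier S1 0.0599, Supplier S5 0.4990, Supplier S6 0.1138, Supplier S2 0.2994, Supplier S4 0.0279

Since the prior is uniform, the posterior is proportional to the likelihood:
  Supplier S1: 0.03
  Supplier S5: 0.25
  Supplier S6: 0.057
  Supplier S2: 0.15
  Supplier S4: 0.014
Total = 0.501.
P(Supplier S1 | contaminated) = 0.03/0.501 ≈ 0.0599
P(Supplier S5 | contaminated) = 0.25/0.501 ≈ 0.4990
P(Supplier S6 | contaminated) = 0.057/0.501 ≈ 0.1138
P(Supplier S2 | contaminated) = 0.15/0.501 ≈ 0.2994
P(Supplier S4 | contaminated) = 0.014/0.501 ≈ 0.0279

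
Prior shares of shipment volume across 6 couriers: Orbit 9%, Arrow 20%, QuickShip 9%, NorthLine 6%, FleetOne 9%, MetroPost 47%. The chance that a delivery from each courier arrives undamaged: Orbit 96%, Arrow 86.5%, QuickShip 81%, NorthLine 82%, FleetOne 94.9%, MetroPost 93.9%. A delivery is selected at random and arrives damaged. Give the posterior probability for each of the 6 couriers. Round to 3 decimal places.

Taking complements, P(damaged | each) = Orbit 0.04, Arrow 0.135, QuickShip 0.19, NorthLine 0.18, FleetOne 0.051, MetroPost 0.061.
By Bayes' rule, posterior ∝ prior × likelihood:
  Orbit: 0.09 × 0.04 = 0.0036
  Arrow: 0.2 × 0.135 = 0.027
  QuickShip: 0.09 × 0.19 = 0.0171
  NorthLine: 0.06 × 0.18 = 0.0108
  FleetOne: 0.09 × 0.051 = 0.00459
  MetroPost: 0.47 × 0.061 = 0.02867
Sum = 0.09176.
P(Orbit | damaged) = 0.0036/0.09176 ≈ 0.039
P(Arrow | damaged) = 0.027/0.09176 ≈ 0.294
P(QuickShip | damaged) = 0.0171/0.09176 ≈ 0.186
P(NorthLine | damaged) = 0.0108/0.09176 ≈ 0.118
P(FleetOne | damaged) = 0.00459/0.09176 ≈ 0.050
P(MetroPost | damaged) = 0.02867/0.09176 ≈ 0.312

Orbit 0.039, Arrow 0.294, QuickShip 0.186, NorthLine 0.118, FleetOne 0.050, MetroPost 0.312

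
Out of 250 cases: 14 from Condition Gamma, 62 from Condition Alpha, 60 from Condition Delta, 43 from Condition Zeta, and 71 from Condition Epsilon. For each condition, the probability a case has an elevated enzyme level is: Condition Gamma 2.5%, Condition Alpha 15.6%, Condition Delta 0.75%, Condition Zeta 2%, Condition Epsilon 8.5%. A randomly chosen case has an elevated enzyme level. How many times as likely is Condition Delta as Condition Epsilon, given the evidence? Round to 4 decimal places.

0.0746

Prior × likelihood for each hypothesis:
  Condition Gamma: 0.056 × 0.025 = 0.0014
  Condition Alpha: 0.248 × 0.156 = 0.038688
  Condition Delta: 0.24 × 0.0075 = 0.0018
  Condition Zeta: 0.172 × 0.02 = 0.00344
  Condition Epsilon: 0.284 × 0.085 = 0.02414
Normalizing constant = 0.069468.
The ratio is 0.0018 / 0.02414 (the normalizer cancels) = 0.0746.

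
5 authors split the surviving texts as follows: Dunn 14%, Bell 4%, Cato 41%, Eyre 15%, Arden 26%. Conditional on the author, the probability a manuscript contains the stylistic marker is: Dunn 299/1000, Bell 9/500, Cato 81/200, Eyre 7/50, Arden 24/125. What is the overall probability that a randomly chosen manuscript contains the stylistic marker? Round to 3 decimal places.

Prior × likelihood for each hypothesis:
  Dunn: 0.14 × 0.299 = 0.04186
  Bell: 0.04 × 0.018 = 0.00072
  Cato: 0.41 × 0.405 = 0.16605
  Eyre: 0.15 × 0.14 = 0.021
  Arden: 0.26 × 0.192 = 0.04992
P(marker) = 0.04186 + 0.00072 + 0.16605 + 0.021 + 0.04992 = 0.27955 → 0.280.

0.280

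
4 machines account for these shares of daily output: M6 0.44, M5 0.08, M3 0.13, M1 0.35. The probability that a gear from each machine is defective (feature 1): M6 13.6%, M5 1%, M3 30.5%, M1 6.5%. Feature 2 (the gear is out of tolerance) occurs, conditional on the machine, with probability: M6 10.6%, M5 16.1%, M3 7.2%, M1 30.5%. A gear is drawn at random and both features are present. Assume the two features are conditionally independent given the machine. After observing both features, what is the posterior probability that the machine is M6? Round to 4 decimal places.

0.3900

Compute prior × likelihood for every hypothesis:
  M6: 0.44 × 0.136 × 0.106 = 0.00634304
  M5: 0.08 × 0.01 × 0.161 = 0.0001288
  M3: 0.13 × 0.305 × 0.072 = 0.0028548
  M1: 0.35 × 0.065 × 0.305 = 0.00693875
Total = 0.01626539.
P(M6 | evidence) = 0.00634304 / 0.01626539 ≈ 0.3900.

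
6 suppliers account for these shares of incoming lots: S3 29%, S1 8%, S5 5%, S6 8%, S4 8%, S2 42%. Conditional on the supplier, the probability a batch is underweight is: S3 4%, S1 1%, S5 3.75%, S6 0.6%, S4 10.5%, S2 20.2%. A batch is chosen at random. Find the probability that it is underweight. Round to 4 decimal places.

0.1080

Compute prior × likelihood for every hypothesis:
  S3: 0.29 × 0.04 = 0.0116
  S1: 0.08 × 0.01 = 0.0008
  S5: 0.05 × 0.0375 = 0.001875
  S6: 0.08 × 0.006 = 0.00048
  S4: 0.08 × 0.105 = 0.0084
  S2: 0.42 × 0.202 = 0.08484
P(underweight) = 0.0116 + 0.0008 + 0.001875 + 0.00048 + 0.0084 + 0.08484 = 0.107995 → 0.1080.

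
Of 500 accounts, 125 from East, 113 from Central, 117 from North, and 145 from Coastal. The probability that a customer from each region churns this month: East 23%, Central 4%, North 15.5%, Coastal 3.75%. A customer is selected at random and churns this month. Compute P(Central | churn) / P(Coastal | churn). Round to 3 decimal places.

Prior × likelihood for each hypothesis:
  East: 0.25 × 0.23 = 0.0575
  Central: 0.226 × 0.04 = 0.00904
  North: 0.234 × 0.155 = 0.03627
  Coastal: 0.29 × 0.0375 = 0.010875
Normalizing constant = 0.113685.
The ratio is 0.00904 / 0.010875 (the normalizer cancels) = 0.831.

0.831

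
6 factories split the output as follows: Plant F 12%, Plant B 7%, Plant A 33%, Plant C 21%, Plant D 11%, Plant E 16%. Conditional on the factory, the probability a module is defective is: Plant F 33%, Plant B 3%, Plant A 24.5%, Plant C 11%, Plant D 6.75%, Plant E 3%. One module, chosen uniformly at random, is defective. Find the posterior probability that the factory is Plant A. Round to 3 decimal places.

Unnormalized posteriors (prior × likelihood):
  Plant F: 0.12 × 0.33 = 0.0396
  Plant B: 0.07 × 0.03 = 0.0021
  Plant A: 0.33 × 0.245 = 0.08085
  Plant C: 0.21 × 0.11 = 0.0231
  Plant D: 0.11 × 0.0675 = 0.007425
  Plant E: 0.16 × 0.03 = 0.0048
Normalizing constant = 0.157875.
P(Plant A | evidence) = 0.08085 / 0.157875 ≈ 0.512.

0.512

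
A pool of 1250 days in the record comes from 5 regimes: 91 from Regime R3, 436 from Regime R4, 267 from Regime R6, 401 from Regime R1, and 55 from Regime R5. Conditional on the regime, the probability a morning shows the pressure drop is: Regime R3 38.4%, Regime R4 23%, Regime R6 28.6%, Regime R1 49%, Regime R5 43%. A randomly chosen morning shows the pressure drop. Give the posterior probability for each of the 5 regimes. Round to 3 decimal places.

Regime R3 0.081, Regime R4 0.232, Regime R6 0.177, Regime R1 0.455, Regime R5 0.055

By Bayes' rule, posterior ∝ prior × likelihood:
  Regime R3: 0.0728 × 0.384 = 0.0279552
  Regime R4: 0.3488 × 0.23 = 0.080224
  Regime R6: 0.2136 × 0.286 = 0.0610896
  Regime R1: 0.3208 × 0.49 = 0.157192
  Regime R5: 0.044 × 0.43 = 0.01892
Sum = 0.3453808.
P(Regime R3 | drop) = 0.0279552/0.3453808 ≈ 0.081
P(Regime R4 | drop) = 0.080224/0.3453808 ≈ 0.232
P(Regime R6 | drop) = 0.0610896/0.3453808 ≈ 0.177
P(Regime R1 | drop) = 0.157192/0.3453808 ≈ 0.455
P(Regime R5 | drop) = 0.01892/0.3453808 ≈ 0.055
(Check: 0.081+0.232+0.177+0.455+0.055 = 1.000.)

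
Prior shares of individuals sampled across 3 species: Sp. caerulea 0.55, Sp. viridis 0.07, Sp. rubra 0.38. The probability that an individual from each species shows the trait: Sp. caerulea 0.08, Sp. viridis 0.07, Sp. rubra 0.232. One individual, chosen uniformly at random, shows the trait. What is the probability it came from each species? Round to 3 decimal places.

By Bayes' rule, posterior ∝ prior × likelihood:
  Sp. caerulea: 0.55 × 0.08 = 0.044
  Sp. viridis: 0.07 × 0.07 = 0.0049
  Sp. rubra: 0.38 × 0.232 = 0.08816
Sum = 0.13706.
P(Sp. caerulea | trait) = 0.044/0.13706 ≈ 0.321
P(Sp. viridis | trait) = 0.0049/0.13706 ≈ 0.036
P(Sp. rubra | trait) = 0.08816/0.13706 ≈ 0.643

Sp. caerulea 0.321, Sp. viridis 0.036, Sp. rubra 0.643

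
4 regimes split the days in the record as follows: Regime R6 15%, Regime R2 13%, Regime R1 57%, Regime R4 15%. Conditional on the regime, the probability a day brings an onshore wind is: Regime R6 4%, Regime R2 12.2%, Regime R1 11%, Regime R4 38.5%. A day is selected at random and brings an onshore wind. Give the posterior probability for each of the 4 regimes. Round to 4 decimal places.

Regime R6 0.0422, Regime R2 0.1114, Regime R1 0.4406, Regime R4 0.4058

Prior × likelihood for each hypothesis:
  Regime R6: 0.15 × 0.04 = 0.006
  Regime R2: 0.13 × 0.122 = 0.01586
  Regime R1: 0.57 × 0.11 = 0.0627
  Regime R4: 0.15 × 0.385 = 0.05775
Sum = 0.14231.
P(Regime R6 | onshore) = 0.006/0.14231 ≈ 0.0422
P(Regime R2 | onshore) = 0.01586/0.14231 ≈ 0.1114
P(Regime R1 | onshore) = 0.0627/0.14231 ≈ 0.4406
P(Regime R4 | onshore) = 0.05775/0.14231 ≈ 0.4058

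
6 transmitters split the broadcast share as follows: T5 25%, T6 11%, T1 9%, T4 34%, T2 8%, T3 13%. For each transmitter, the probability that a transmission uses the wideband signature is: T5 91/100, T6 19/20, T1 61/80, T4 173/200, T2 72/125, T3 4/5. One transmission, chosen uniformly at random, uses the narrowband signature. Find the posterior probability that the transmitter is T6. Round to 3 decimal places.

Taking complements, P(narrowband | each) = T5 0.09, T6 0.05, T1 0.2375, T4 0.135, T2 0.424, T3 0.2.
Compute prior × likelihood for every hypothesis:
  T5: 0.25 × 0.09 = 0.0225
  T6: 0.11 × 0.05 = 0.0055
  T1: 0.09 × 0.2375 = 0.021375
  T4: 0.34 × 0.135 = 0.0459
  T2: 0.08 × 0.424 = 0.03392
  T3: 0.13 × 0.2 = 0.026
Sum = 0.155195.
P(T6 | evidence) = 0.0055 / 0.155195 ≈ 0.035.

0.035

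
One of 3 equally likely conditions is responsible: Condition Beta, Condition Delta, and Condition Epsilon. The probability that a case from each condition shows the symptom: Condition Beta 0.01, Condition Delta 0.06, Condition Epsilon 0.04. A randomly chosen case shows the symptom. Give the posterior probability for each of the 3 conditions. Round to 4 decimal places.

Condition Beta 0.0909, Condition Delta 0.5455, Condition Epsilon 0.3636

Since the prior is uniform, the posterior is proportional to the likelihood:
  Condition Beta: 0.01
  Condition Delta: 0.06
  Condition Epsilon: 0.04
Sum = 0.11.
P(Condition Beta | symptomatic) = 0.01/0.11 ≈ 0.0909
P(Condition Delta | symptomatic) = 0.06/0.11 ≈ 0.5455
P(Condition Epsilon | symptomatic) = 0.04/0.11 ≈ 0.3636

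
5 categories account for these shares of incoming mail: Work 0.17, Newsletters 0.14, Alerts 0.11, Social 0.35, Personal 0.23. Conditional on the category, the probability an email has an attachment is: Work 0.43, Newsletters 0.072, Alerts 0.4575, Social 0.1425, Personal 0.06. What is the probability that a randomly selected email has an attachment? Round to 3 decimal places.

Compute prior × likelihood for every hypothesis:
  Work: 0.17 × 0.43 = 0.0731
  Newsletters: 0.14 × 0.072 = 0.01008
  Alerts: 0.11 × 0.4575 = 0.050325
  Social: 0.35 × 0.1425 = 0.049875
  Personal: 0.23 × 0.06 = 0.0138
P(attachment) = 0.0731 + 0.01008 + 0.050325 + 0.049875 + 0.0138 = 0.19718 → 0.197.

0.197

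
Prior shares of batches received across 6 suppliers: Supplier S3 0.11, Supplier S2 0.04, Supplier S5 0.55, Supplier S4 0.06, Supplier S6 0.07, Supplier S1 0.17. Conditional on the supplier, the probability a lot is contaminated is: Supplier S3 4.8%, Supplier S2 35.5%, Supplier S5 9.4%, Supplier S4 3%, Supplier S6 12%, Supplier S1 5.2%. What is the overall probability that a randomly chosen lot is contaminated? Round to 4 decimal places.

Compute prior × likelihood for every hypothesis:
  Supplier S3: 0.11 × 0.048 = 0.00528
  Supplier S2: 0.04 × 0.355 = 0.0142
  Supplier S5: 0.55 × 0.094 = 0.0517
  Supplier S4: 0.06 × 0.03 = 0.0018
  Supplier S6: 0.07 × 0.12 = 0.0084
  Supplier S1: 0.17 × 0.052 = 0.00884
P(contaminated) = 0.00528 + 0.0142 + 0.0517 + 0.0018 + 0.0084 + 0.00884 = 0.09022 → 0.0902.

0.0902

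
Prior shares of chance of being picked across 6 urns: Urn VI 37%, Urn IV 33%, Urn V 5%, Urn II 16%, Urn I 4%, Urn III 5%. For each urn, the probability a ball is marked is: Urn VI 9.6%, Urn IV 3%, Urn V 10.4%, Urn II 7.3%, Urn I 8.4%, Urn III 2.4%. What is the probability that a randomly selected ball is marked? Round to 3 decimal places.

0.067

Compute prior × likelihood for every hypothesis:
  Urn VI: 0.37 × 0.096 = 0.03552
  Urn IV: 0.33 × 0.03 = 0.0099
  Urn V: 0.05 × 0.104 = 0.0052
  Urn II: 0.16 × 0.073 = 0.01168
  Urn I: 0.04 × 0.084 = 0.00336
  Urn III: 0.05 × 0.024 = 0.0012
P(marked) = 0.03552 + 0.0099 + 0.0052 + 0.01168 + 0.00336 + 0.0012 = 0.06686 → 0.067.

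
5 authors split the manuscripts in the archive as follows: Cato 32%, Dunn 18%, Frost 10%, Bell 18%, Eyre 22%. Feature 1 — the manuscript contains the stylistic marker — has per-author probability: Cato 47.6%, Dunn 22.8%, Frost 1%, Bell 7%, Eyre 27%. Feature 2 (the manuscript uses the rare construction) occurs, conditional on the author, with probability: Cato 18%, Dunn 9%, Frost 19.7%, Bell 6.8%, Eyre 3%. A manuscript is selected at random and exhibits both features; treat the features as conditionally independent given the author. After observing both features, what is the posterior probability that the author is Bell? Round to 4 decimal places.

0.0252

Unnormalized posteriors (prior × likelihood):
  Cato: 0.32 × 0.476 × 0.18 = 0.0274176
  Dunn: 0.18 × 0.228 × 0.09 = 0.0036936
  Frost: 0.1 × 0.01 × 0.197 = 0.000197
  Bell: 0.18 × 0.07 × 0.068 = 0.0008568
  Eyre: 0.22 × 0.27 × 0.03 = 0.001782
Sum = 0.033947.
P(Bell | evidence) = 0.0008568 / 0.033947 ≈ 0.0252.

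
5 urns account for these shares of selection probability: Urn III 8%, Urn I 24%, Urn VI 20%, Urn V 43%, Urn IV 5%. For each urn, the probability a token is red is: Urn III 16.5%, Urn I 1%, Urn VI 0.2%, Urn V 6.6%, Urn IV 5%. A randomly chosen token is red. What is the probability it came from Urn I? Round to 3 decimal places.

0.051

Prior × likelihood for each hypothesis:
  Urn III: 0.08 × 0.165 = 0.0132
  Urn I: 0.24 × 0.01 = 0.0024
  Urn VI: 0.2 × 0.002 = 0.0004
  Urn V: 0.43 × 0.066 = 0.02838
  Urn IV: 0.05 × 0.05 = 0.0025
Normalizing constant = 0.04688.
P(Urn I | evidence) = 0.0024 / 0.04688 ≈ 0.051.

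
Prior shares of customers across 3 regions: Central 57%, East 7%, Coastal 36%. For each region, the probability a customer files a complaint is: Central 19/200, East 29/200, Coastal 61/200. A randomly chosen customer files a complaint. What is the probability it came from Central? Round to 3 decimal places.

0.311

Unnormalized posteriors (prior × likelihood):
  Central: 0.57 × 0.095 = 0.05415
  East: 0.07 × 0.145 = 0.01015
  Coastal: 0.36 × 0.305 = 0.1098
Sum = 0.1741.
P(Central | evidence) = 0.05415 / 0.1741 ≈ 0.311.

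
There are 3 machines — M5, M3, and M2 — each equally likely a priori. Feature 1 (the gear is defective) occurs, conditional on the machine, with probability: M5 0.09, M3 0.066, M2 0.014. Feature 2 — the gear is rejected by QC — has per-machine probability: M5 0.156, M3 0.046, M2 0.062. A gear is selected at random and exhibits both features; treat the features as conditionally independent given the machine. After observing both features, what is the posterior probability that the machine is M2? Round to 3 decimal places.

0.048

With a uniform prior (1/3 each), posterior ∝ likelihood:
  M5: 0.09 × 0.156 = 0.01404
  M3: 0.066 × 0.046 = 0.003036
  M2: 0.014 × 0.062 = 0.000868
Total = 0.017944.
P(M2 | evidence) = 0.000868 / 0.017944 ≈ 0.048.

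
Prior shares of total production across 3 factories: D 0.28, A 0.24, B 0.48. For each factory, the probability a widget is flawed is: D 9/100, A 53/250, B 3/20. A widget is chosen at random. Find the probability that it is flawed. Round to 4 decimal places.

Prior × likelihood for each hypothesis:
  D: 0.28 × 0.09 = 0.0252
  A: 0.24 × 0.212 = 0.05088
  B: 0.48 × 0.15 = 0.072
P(flawed) = 0.0252 + 0.05088 + 0.072 = 0.14808 → 0.1481.

0.1481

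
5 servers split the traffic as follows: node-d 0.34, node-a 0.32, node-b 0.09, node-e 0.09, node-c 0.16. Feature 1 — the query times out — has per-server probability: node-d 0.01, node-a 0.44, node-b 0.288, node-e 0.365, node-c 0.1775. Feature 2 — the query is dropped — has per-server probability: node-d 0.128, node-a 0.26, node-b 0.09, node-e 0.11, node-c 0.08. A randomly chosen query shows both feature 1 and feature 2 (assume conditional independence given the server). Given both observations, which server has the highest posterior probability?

Unnormalized posteriors (prior × likelihood):
  node-d: 0.34 × 0.01 × 0.128 = 0.0004352
  node-a: 0.32 × 0.44 × 0.26 = 0.036608
  node-b: 0.09 × 0.288 × 0.09 = 0.0023328
  node-e: 0.09 × 0.365 × 0.11 = 0.0036135
  node-c: 0.16 × 0.1775 × 0.08 = 0.002272
Sum = 0.0452615.
Largest term belongs to node-a, so node-a is most probable.

node-a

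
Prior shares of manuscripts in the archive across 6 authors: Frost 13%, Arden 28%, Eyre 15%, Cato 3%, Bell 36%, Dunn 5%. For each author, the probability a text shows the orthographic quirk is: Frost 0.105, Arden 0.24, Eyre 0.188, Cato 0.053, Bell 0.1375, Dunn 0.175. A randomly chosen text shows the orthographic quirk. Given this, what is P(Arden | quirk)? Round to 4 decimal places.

0.3979

By Bayes' rule, posterior ∝ prior × likelihood:
  Frost: 0.13 × 0.105 = 0.01365
  Arden: 0.28 × 0.24 = 0.0672
  Eyre: 0.15 × 0.188 = 0.0282
  Cato: 0.03 × 0.053 = 0.00159
  Bell: 0.36 × 0.1375 = 0.0495
  Dunn: 0.05 × 0.175 = 0.00875
Total = 0.16889.
P(Arden | evidence) = 0.0672 / 0.16889 ≈ 0.3979.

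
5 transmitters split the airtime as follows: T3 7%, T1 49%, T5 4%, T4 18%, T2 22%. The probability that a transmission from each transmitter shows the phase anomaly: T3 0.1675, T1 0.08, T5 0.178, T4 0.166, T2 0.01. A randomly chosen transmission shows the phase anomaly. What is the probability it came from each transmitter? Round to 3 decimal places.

Unnormalized posteriors (prior × likelihood):
  T3: 0.07 × 0.1675 = 0.011725
  T1: 0.49 × 0.08 = 0.0392
  T5: 0.04 × 0.178 = 0.00712
  T4: 0.18 × 0.166 = 0.02988
  T2: 0.22 × 0.01 = 0.0022
Total = 0.090125.
P(T3 | anomaly) = 0.011725/0.090125 ≈ 0.130
P(T1 | anomaly) = 0.0392/0.090125 ≈ 0.435
P(T5 | anomaly) = 0.00712/0.090125 ≈ 0.079
P(T4 | anomaly) = 0.02988/0.090125 ≈ 0.332
P(T2 | anomaly) = 0.0022/0.090125 ≈ 0.024

T3 0.130, T1 0.435, T5 0.079, T4 0.332, T2 0.024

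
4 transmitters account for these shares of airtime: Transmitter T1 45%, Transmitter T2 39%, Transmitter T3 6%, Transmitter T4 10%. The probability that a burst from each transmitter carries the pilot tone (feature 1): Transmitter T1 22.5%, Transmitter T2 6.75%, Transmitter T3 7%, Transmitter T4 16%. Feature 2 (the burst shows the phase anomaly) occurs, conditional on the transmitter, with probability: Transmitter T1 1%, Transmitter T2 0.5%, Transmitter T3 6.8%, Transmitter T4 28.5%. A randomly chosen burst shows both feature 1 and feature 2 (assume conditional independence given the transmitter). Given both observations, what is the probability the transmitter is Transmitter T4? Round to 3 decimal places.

Prior × likelihood for each hypothesis:
  Transmitter T1: 0.45 × 0.225 × 0.01 = 0.0010125
  Transmitter T2: 0.39 × 0.0675 × 0.005 = 0.000131625
  Transmitter T3: 0.06 × 0.07 × 0.068 = 0.0002856
  Transmitter T4: 0.1 × 0.16 × 0.285 = 0.00456
Total = 0.005989725.
P(Transmitter T4 | evidence) = 0.00456 / 0.005989725 ≈ 0.761.

0.761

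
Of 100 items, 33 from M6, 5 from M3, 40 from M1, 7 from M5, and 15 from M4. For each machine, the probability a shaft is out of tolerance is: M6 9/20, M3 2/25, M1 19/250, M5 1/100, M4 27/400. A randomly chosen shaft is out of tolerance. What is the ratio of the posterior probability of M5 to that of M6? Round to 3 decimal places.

Prior × likelihood for each hypothesis:
  M6: 0.33 × 0.45 = 0.1485
  M3: 0.05 × 0.08 = 0.004
  M1: 0.4 × 0.076 = 0.0304
  M5: 0.07 × 0.01 = 0.0007
  M4: 0.15 × 0.0675 = 0.010125
Sum = 0.193725.
The ratio is 0.0007 / 0.1485 (the normalizer cancels) = 0.005.

0.005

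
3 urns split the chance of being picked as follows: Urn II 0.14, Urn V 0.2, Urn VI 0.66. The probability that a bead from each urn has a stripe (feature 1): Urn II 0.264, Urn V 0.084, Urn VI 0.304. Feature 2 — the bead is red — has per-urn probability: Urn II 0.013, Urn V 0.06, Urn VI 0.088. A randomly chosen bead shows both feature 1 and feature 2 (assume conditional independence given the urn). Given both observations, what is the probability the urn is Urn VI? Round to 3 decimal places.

By Bayes' rule, posterior ∝ prior × likelihood:
  Urn II: 0.14 × 0.264 × 0.013 = 0.00048048
  Urn V: 0.2 × 0.084 × 0.06 = 0.001008
  Urn VI: 0.66 × 0.304 × 0.088 = 0.01765632
Total = 0.0191448.
P(Urn VI | evidence) = 0.01765632 / 0.0191448 ≈ 0.922.

0.922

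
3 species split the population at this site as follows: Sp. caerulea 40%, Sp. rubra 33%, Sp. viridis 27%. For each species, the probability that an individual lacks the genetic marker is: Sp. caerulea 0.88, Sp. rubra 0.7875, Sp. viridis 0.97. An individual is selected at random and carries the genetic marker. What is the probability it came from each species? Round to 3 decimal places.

Sp. caerulea 0.380, Sp. rubra 0.556, Sp. viridis 0.064

Taking complements, P(marker | each) = Sp. caerulea 0.12, Sp. rubra 0.2125, Sp. viridis 0.03.
Compute prior × likelihood for every hypothesis:
  Sp. caerulea: 0.4 × 0.12 = 0.048
  Sp. rubra: 0.33 × 0.2125 = 0.070125
  Sp. viridis: 0.27 × 0.03 = 0.0081
Sum = 0.126225.
P(Sp. caerulea | marker) = 0.048/0.126225 ≈ 0.380
P(Sp. rubra | marker) = 0.070125/0.126225 ≈ 0.556
P(Sp. viridis | marker) = 0.0081/0.126225 ≈ 0.064
(Check: 0.380+0.556+0.064 = 1.000.)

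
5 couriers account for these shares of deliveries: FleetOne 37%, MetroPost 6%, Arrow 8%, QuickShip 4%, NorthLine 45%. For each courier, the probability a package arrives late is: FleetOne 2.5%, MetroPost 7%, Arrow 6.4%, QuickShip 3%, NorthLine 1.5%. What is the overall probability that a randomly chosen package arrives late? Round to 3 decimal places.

Prior × likelihood for each hypothesis:
  FleetOne: 0.37 × 0.025 = 0.00925
  MetroPost: 0.06 × 0.07 = 0.0042
  Arrow: 0.08 × 0.064 = 0.00512
  QuickShip: 0.04 × 0.03 = 0.0012
  NorthLine: 0.45 × 0.015 = 0.00675
P(late) = 0.00925 + 0.0042 + 0.00512 + 0.0012 + 0.00675 = 0.02652 → 0.027.

0.027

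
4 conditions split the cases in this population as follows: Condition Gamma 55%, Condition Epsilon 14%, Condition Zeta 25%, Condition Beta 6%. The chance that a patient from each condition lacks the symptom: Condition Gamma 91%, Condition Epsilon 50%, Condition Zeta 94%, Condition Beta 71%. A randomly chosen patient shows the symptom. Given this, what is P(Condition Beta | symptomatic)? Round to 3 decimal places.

Taking complements, P(symptomatic | each) = Condition Gamma 0.09, Condition Epsilon 0.5, Condition Zeta 0.06, Condition Beta 0.29.
Prior × likelihood for each hypothesis:
  Condition Gamma: 0.55 × 0.09 = 0.0495
  Condition Epsilon: 0.14 × 0.5 = 0.07
  Condition Zeta: 0.25 × 0.06 = 0.015
  Condition Beta: 0.06 × 0.29 = 0.0174
Total = 0.1519.
P(Condition Beta | evidence) = 0.0174 / 0.1519 ≈ 0.115.

0.115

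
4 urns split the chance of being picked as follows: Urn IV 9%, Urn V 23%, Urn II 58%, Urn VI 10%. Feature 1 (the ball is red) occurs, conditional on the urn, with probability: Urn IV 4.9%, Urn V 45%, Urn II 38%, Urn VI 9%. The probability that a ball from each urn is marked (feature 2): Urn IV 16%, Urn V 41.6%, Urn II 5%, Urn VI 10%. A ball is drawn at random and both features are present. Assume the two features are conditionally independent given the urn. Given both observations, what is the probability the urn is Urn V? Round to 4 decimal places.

0.7733

Prior × likelihood for each hypothesis:
  Urn IV: 0.09 × 0.049 × 0.16 = 0.0007056
  Urn V: 0.23 × 0.45 × 0.416 = 0.043056
  Urn II: 0.58 × 0.38 × 0.05 = 0.01102
  Urn VI: 0.1 × 0.09 × 0.1 = 0.0009
Sum = 0.0556816.
P(Urn V | evidence) = 0.043056 / 0.0556816 ≈ 0.7733.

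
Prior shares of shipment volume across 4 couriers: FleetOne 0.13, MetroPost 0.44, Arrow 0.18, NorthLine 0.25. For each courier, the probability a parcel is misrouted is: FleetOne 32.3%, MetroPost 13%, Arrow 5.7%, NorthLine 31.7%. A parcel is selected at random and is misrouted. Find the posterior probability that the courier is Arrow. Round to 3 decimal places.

Prior × likelihood for each hypothesis:
  FleetOne: 0.13 × 0.323 = 0.04199
  MetroPost: 0.44 × 0.13 = 0.0572
  Arrow: 0.18 × 0.057 = 0.01026
  NorthLine: 0.25 × 0.317 = 0.07925
Sum = 0.1887.
P(Arrow | evidence) = 0.01026 / 0.1887 ≈ 0.054.

0.054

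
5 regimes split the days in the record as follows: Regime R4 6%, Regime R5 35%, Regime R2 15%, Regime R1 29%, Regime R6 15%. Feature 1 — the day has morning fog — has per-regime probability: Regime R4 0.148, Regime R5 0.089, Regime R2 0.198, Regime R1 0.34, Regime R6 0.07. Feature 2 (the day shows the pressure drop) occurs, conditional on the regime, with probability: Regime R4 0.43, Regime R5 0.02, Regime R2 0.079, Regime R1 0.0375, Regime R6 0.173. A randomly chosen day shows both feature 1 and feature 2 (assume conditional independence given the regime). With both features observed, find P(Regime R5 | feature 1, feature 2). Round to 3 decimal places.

0.051

Prior × likelihood for each hypothesis:
  Regime R4: 0.06 × 0.148 × 0.43 = 0.0038184
  Regime R5: 0.35 × 0.089 × 0.02 = 0.000623
  Regime R2: 0.15 × 0.198 × 0.079 = 0.0023463
  Regime R1: 0.29 × 0.34 × 0.0375 = 0.0036975
  Regime R6: 0.15 × 0.07 × 0.173 = 0.0018165
Total = 0.0123017.
P(Regime R5 | evidence) = 0.000623 / 0.0123017 ≈ 0.051.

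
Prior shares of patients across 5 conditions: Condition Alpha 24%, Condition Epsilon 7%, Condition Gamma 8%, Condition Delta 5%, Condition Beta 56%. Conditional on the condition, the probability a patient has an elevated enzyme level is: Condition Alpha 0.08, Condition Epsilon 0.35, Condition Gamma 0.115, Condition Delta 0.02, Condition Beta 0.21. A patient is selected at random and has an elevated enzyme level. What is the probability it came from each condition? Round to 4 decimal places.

By Bayes' rule, posterior ∝ prior × likelihood:
  Condition Alpha: 0.24 × 0.08 = 0.0192
  Condition Epsilon: 0.07 × 0.35 = 0.0245
  Condition Gamma: 0.08 × 0.115 = 0.0092
  Condition Delta: 0.05 × 0.02 = 0.001
  Condition Beta: 0.56 × 0.21 = 0.1176
Normalizing constant = 0.1715.
P(Condition Alpha | elevated) = 0.0192/0.1715 ≈ 0.1120
P(Condition Epsilon | elevated) = 0.0245/0.1715 ≈ 0.1429
P(Condition Gamma | elevated) = 0.0092/0.1715 ≈ 0.0536
P(Condition Delta | elevated) = 0.001/0.1715 ≈ 0.0058
P(Condition Beta | elevated) = 0.1176/0.1715 ≈ 0.6857

Condition Alpha 0.1120, Condition Epsilon 0.1429, Condition Gamma 0.0536, Condition Delta 0.0058, Condition Beta 0.6857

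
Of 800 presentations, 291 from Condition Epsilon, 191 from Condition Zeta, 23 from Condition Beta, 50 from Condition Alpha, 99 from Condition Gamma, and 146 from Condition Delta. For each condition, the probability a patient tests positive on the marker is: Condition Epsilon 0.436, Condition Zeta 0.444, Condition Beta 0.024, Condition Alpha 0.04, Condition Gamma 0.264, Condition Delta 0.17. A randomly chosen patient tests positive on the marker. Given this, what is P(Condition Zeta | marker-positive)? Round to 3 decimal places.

Compute prior × likelihood for every hypothesis:
  Condition Epsilon: 0.36375 × 0.436 = 0.158595
  Condition Zeta: 0.23875 × 0.444 = 0.106005
  Condition Beta: 0.02875 × 0.024 = 0.00069
  Condition Alpha: 0.0625 × 0.04 = 0.0025
  Condition Gamma: 0.12375 × 0.264 = 0.03267
  Condition Delta: 0.1825 × 0.17 = 0.031025
Sum = 0.331485.
P(Condition Zeta | evidence) = 0.106005 / 0.331485 ≈ 0.320.

0.320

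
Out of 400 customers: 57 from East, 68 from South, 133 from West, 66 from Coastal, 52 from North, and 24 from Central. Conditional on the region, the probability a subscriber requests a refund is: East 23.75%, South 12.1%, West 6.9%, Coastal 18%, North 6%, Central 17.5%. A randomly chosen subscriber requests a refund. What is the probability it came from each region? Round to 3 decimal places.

East 0.270, South 0.164, West 0.183, Coastal 0.237, North 0.062, Central 0.084

Prior × likelihood for each hypothesis:
  East: 0.1425 × 0.2375 = 0.03384375
  South: 0.17 × 0.121 = 0.02057
  West: 0.3325 × 0.069 = 0.0229425
  Coastal: 0.165 × 0.18 = 0.0297
  North: 0.13 × 0.06 = 0.0078
  Central: 0.06 × 0.175 = 0.0105
Sum = 0.12535625.
P(East | refund) = 0.03384375/0.12535625 ≈ 0.270
P(South | refund) = 0.02057/0.12535625 ≈ 0.164
P(West | refund) = 0.0229425/0.12535625 ≈ 0.183
P(Coastal | refund) = 0.0297/0.12535625 ≈ 0.237
P(North | refund) = 0.0078/0.12535625 ≈ 0.062
P(Central | refund) = 0.0105/0.12535625 ≈ 0.084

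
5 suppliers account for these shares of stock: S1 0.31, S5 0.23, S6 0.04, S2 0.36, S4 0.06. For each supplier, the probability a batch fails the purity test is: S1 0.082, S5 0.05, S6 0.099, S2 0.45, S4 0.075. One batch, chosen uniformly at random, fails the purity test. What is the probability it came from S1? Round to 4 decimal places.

Prior × likelihood for each hypothesis:
  S1: 0.31 × 0.082 = 0.02542
  S5: 0.23 × 0.05 = 0.0115
  S6: 0.04 × 0.099 = 0.00396
  S2: 0.36 × 0.45 = 0.162
  S4: 0.06 × 0.075 = 0.0045
Sum = 0.20738.
P(S1 | evidence) = 0.02542 / 0.20738 ≈ 0.1226.

0.1226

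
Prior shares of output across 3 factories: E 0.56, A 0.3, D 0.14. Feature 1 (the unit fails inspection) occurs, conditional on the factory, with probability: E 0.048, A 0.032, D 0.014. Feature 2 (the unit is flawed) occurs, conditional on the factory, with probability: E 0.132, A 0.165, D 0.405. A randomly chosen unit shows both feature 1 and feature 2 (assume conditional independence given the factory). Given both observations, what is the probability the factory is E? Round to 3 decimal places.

Compute prior × likelihood for every hypothesis:
  E: 0.56 × 0.048 × 0.132 = 0.00354816
  A: 0.3 × 0.032 × 0.165 = 0.001584
  D: 0.14 × 0.014 × 0.405 = 0.0007938
Total = 0.00592596.
P(E | evidence) = 0.00354816 / 0.00592596 ≈ 0.599.

0.599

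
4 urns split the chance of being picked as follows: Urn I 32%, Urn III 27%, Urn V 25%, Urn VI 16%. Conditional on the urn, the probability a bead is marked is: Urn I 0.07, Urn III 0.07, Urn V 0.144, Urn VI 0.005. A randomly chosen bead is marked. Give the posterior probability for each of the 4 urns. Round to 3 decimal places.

Prior × likelihood for each hypothesis:
  Urn I: 0.32 × 0.07 = 0.0224
  Urn III: 0.27 × 0.07 = 0.0189
  Urn V: 0.25 × 0.144 = 0.036
  Urn VI: 0.16 × 0.005 = 0.0008
Sum = 0.0781.
P(Urn I | marked) = 0.0224/0.0781 ≈ 0.287
P(Urn III | marked) = 0.0189/0.0781 ≈ 0.242
P(Urn V | marked) = 0.036/0.0781 ≈ 0.461
P(Urn VI | marked) = 0.0008/0.0781 ≈ 0.010
(Check: 0.287+0.242+0.461+0.010 = 1.000.)

Urn I 0.287, Urn III 0.242, Urn V 0.461, Urn VI 0.010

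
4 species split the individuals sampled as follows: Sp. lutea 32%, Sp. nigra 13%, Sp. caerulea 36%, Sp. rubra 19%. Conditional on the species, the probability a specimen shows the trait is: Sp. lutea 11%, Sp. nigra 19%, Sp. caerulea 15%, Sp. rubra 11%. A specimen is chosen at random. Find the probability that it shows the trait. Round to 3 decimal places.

Prior × likelihood for each hypothesis:
  Sp. lutea: 0.32 × 0.11 = 0.0352
  Sp. nigra: 0.13 × 0.19 = 0.0247
  Sp. caerulea: 0.36 × 0.15 = 0.054
  Sp. rubra: 0.19 × 0.11 = 0.0209
P(trait) = 0.0352 + 0.0247 + 0.054 + 0.0209 = 0.1348 → 0.135.

0.135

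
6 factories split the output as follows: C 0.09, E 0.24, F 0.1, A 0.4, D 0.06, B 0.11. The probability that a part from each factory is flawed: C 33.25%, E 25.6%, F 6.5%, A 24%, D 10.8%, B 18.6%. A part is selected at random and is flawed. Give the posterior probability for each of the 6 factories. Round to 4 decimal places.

Prior × likelihood for each hypothesis:
  C: 0.09 × 0.3325 = 0.029925
  E: 0.24 × 0.256 = 0.06144
  F: 0.1 × 0.065 = 0.0065
  A: 0.4 × 0.24 = 0.096
  D: 0.06 × 0.108 = 0.00648
  B: 0.11 × 0.186 = 0.02046
Sum = 0.220805.
P(C | flawed) = 0.029925/0.220805 ≈ 0.1355
P(E | flawed) = 0.06144/0.220805 ≈ 0.2783
P(F | flawed) = 0.0065/0.220805 ≈ 0.0294
P(A | flawed) = 0.096/0.220805 ≈ 0.4348
P(D | flawed) = 0.00648/0.220805 ≈ 0.0293
P(B | flawed) = 0.02046/0.220805 ≈ 0.0927

C 0.1355, E 0.2783, F 0.0294, A 0.4348, D 0.0293, B 0.0927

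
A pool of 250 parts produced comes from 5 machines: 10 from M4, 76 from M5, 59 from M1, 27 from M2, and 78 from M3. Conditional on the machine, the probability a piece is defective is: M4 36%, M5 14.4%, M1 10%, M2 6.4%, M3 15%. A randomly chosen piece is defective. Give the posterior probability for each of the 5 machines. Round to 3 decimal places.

M4 0.106, M5 0.323, M1 0.174, M2 0.051, M3 0.345

Prior × likelihood for each hypothesis:
  M4: 0.04 × 0.36 = 0.0144
  M5: 0.304 × 0.144 = 0.043776
  M1: 0.236 × 0.1 = 0.0236
  M2: 0.108 × 0.064 = 0.006912
  M3: 0.312 × 0.15 = 0.0468
Sum = 0.135488.
P(M4 | defective) = 0.0144/0.135488 ≈ 0.106
P(M5 | defective) = 0.043776/0.135488 ≈ 0.323
P(M1 | defective) = 0.0236/0.135488 ≈ 0.174
P(M2 | defective) = 0.006912/0.135488 ≈ 0.051
P(M3 | defective) = 0.0468/0.135488 ≈ 0.345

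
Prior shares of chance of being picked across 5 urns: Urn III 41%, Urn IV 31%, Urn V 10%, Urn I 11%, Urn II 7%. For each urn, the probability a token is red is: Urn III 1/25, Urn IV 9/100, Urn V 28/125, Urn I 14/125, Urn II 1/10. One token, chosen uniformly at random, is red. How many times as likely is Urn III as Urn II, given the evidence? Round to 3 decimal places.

2.343

Compute prior × likelihood for every hypothesis:
  Urn III: 0.41 × 0.04 = 0.0164
  Urn IV: 0.31 × 0.09 = 0.0279
  Urn V: 0.1 × 0.224 = 0.0224
  Urn I: 0.11 × 0.112 = 0.01232
  Urn II: 0.07 × 0.1 = 0.007
Normalizing constant = 0.08602.
The ratio is 0.0164 / 0.007 (the normalizer cancels) = 2.343.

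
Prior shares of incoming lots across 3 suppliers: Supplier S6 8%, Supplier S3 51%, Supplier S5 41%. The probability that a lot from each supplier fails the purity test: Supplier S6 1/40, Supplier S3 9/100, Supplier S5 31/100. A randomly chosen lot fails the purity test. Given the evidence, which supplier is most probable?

By Bayes' rule, posterior ∝ prior × likelihood:
  Supplier S6: 0.08 × 0.025 = 0.002
  Supplier S3: 0.51 × 0.09 = 0.0459
  Supplier S5: 0.41 × 0.31 = 0.1271
Sum = 0.175.
Largest term belongs to Supplier S5, so Supplier S5 is most probable.

Supplier S5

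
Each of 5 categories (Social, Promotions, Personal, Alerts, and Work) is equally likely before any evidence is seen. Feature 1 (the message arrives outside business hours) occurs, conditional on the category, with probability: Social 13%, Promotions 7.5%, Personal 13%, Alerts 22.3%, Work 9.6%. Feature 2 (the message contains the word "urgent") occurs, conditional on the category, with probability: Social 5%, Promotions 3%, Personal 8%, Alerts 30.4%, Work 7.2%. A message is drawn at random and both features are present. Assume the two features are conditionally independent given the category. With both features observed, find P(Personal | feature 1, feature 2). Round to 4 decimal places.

0.1108

With a uniform prior (1/5 each), posterior ∝ likelihood:
  Social: 0.13 × 0.05 = 0.0065
  Promotions: 0.075 × 0.03 = 0.00225
  Personal: 0.13 × 0.08 = 0.0104
  Alerts: 0.223 × 0.304 = 0.067792
  Work: 0.096 × 0.072 = 0.006912
Normalizing constant = 0.093854.
P(Personal | evidence) = 0.0104 / 0.093854 ≈ 0.1108.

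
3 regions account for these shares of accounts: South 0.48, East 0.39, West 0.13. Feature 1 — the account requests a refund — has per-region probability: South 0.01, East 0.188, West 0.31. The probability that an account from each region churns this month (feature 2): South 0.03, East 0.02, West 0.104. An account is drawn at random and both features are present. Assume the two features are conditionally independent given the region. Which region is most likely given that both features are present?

West

Prior × likelihood for each hypothesis:
  South: 0.48 × 0.01 × 0.03 = 0.000144
  East: 0.39 × 0.188 × 0.02 = 0.0014664
  West: 0.13 × 0.31 × 0.104 = 0.0041912
Total = 0.0058016.
Largest term belongs to West, so West is most probable.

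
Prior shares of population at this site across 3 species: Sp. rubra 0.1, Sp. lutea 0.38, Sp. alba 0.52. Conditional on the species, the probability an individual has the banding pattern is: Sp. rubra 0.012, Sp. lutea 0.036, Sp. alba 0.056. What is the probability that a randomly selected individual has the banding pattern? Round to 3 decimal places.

0.044

Compute prior × likelihood for every hypothesis:
  Sp. rubra: 0.1 × 0.012 = 0.0012
  Sp. lutea: 0.38 × 0.036 = 0.01368
  Sp. alba: 0.52 × 0.056 = 0.02912
P(banded) = 0.0012 + 0.01368 + 0.02912 = 0.044 → 0.044.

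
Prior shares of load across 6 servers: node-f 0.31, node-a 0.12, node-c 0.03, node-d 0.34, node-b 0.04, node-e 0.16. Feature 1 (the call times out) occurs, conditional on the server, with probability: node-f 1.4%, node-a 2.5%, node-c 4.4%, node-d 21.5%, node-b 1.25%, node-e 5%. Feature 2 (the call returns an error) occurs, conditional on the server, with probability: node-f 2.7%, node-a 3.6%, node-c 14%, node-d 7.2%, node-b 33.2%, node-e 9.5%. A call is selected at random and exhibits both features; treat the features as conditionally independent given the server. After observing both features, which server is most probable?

By Bayes' rule, posterior ∝ prior × likelihood:
  node-f: 0.31 × 0.014 × 0.027 = 0.00011718
  node-a: 0.12 × 0.025 × 0.036 = 0.000108
  node-c: 0.03 × 0.044 × 0.14 = 0.0001848
  node-d: 0.34 × 0.215 × 0.072 = 0.0052632
  node-b: 0.04 × 0.0125 × 0.332 = 0.000166
  node-e: 0.16 × 0.05 × 0.095 = 0.00076
Normalizing constant = 0.00659918.
Largest term belongs to node-d, so node-d is most probable.

node-d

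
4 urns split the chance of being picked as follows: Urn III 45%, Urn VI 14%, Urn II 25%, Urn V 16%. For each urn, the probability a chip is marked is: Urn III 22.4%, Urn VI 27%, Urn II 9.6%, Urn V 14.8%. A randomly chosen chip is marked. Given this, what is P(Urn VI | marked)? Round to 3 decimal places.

Unnormalized posteriors (prior × likelihood):
  Urn III: 0.45 × 0.224 = 0.1008
  Urn VI: 0.14 × 0.27 = 0.0378
  Urn II: 0.25 × 0.096 = 0.024
  Urn V: 0.16 × 0.148 = 0.02368
Total = 0.18628.
P(Urn VI | evidence) = 0.0378 / 0.18628 ≈ 0.203.

0.203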